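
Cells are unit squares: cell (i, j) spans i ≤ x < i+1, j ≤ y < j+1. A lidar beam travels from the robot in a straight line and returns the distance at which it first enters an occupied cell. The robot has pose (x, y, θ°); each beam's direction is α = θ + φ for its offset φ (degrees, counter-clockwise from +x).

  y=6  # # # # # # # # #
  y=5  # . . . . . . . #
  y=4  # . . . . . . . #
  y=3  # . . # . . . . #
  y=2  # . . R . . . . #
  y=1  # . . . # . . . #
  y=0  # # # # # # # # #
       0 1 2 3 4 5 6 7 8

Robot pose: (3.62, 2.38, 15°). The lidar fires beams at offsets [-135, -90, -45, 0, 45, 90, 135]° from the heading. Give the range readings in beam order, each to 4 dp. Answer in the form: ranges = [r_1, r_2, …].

beam 1: φ=-135°, α=240°
  dir = (cos 240°, sin 240°) = (-0.5000, -0.8660); from cell (3,2)
  next x-line at t=1.2400, next y-line at t=0.4388; Δt_x=2.0000, Δt_y=1.1547
    y: enter (3,1) at t=0.4388
    x: enter (2,1) at t=1.2400
    y: enter (2,0) at t=1.5935 ← occupied
  → r_1 = 1.5935
beam 2: φ=-90°, α=285°
  dir = (cos 285°, sin 285°) = (0.2588, -0.9659); from cell (3,2)
  next x-line at t=1.4682, next y-line at t=0.3934; Δt_x=3.8637, Δt_y=1.0353
    y: enter (3,1) at t=0.3934
    y: enter (3,0) at t=1.4287 ← occupied
  → r_2 = 1.4287
beam 3: φ=-45°, α=330°
  dir = (cos 330°, sin 330°) = (0.8660, -0.5000); from cell (3,2)
  next x-line at t=0.4388, next y-line at t=0.7600; Δt_x=1.1547, Δt_y=2.0000
    x: enter (4,2) at t=0.4388
    y: enter (4,1) at t=0.7600 ← occupied
  → r_3 = 0.7600
beam 4: φ=0°, α=15°
  dir = (cos 15°, sin 15°) = (0.9659, 0.2588); from cell (3,2)
  next x-line at t=0.3934, next y-line at t=2.3955; Δt_x=1.0353, Δt_y=3.8637
    x: enter (4,2) at t=0.3934
    x: enter (5,2) at t=1.4287
    y: enter (5,3) at t=2.3955
    x: enter (6,3) at t=2.4640
    x: enter (7,3) at t=3.4992
    x: enter (8,3) at t=4.5345 ← occupied
  → r_4 = 4.5345
beam 5: φ=45°, α=60°
  dir = (cos 60°, sin 60°) = (0.5000, 0.8660); from cell (3,2)
  next x-line at t=0.7600, next y-line at t=0.7159; Δt_x=2.0000, Δt_y=1.1547
    y: enter (3,3) at t=0.7159 ← occupied
  → r_5 = 0.7159
beam 6: φ=90°, α=105°
  dir = (cos 105°, sin 105°) = (-0.2588, 0.9659); from cell (3,2)
  next x-line at t=2.3955, next y-line at t=0.6419; Δt_x=3.8637, Δt_y=1.0353
    y: enter (3,3) at t=0.6419 ← occupied
  → r_6 = 0.6419
beam 7: φ=135°, α=150°
  dir = (cos 150°, sin 150°) = (-0.8660, 0.5000); from cell (3,2)
  next x-line at t=0.7159, next y-line at t=1.2400; Δt_x=1.1547, Δt_y=2.0000
    x: enter (2,2) at t=0.7159
    y: enter (2,3) at t=1.2400
    x: enter (1,3) at t=1.8706
    x: enter (0,3) at t=3.0253 ← occupied
  → r_7 = 3.0253

ranges = [1.5935, 1.4287, 0.7600, 4.5345, 0.7159, 0.6419, 3.0253]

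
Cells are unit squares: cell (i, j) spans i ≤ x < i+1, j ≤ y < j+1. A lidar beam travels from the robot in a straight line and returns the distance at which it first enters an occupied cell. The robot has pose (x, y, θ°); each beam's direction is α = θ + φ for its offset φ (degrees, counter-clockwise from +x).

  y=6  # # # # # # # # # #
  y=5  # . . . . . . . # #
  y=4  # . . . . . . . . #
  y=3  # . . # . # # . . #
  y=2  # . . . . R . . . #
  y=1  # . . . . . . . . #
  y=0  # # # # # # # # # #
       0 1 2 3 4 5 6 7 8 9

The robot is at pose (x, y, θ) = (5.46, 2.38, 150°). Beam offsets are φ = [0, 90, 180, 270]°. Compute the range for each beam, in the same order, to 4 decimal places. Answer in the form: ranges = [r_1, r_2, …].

ranges = [1.6859, 1.5935, 2.7600, 0.7159]

beam 1: φ=0°, α=150°
  cosα=-0.8660 sinα=0.5000 | (5,2) | tMaxX 0.5312 tMaxY 1.2400 | tΔX 1.1547 tΔY 2.0000
    t=0.5312 [x] (4,2)
    t=1.2400 [y] (4,3)
    t=1.6859 [x] (3,3) — stop
  → r_1 = 1.6859
beam 2: φ=90°, α=240°
  cosα=-0.5000 sinα=-0.8660 | (5,2) | tMaxX 0.9200 tMaxY 0.4388 | tΔX 2.0000 tΔY 1.1547
    t=0.4388 [y] (5,1)
    t=0.9200 [x] (4,1)
    t=1.5935 [y] (4,0) — stop
  → r_2 = 1.5935
beam 3: φ=180°, α=330°
  cosα=0.8660 sinα=-0.5000 | (5,2) | tMaxX 0.6235 tMaxY 0.7600 | tΔX 1.1547 tΔY 2.0000
    t=0.6235 [x] (6,2)
    t=0.7600 [y] (6,1)
    t=1.7782 [x] (7,1)
    t=2.7600 [y] (7,0) — stop
  → r_3 = 2.7600
beam 4: φ=270°, α=60°
  cosα=0.5000 sinα=0.8660 | (5,2) | tMaxX 1.0800 tMaxY 0.7159 | tΔX 2.0000 tΔY 1.1547
    t=0.7159 [y] (5,3) — stop
  → r_4 = 0.7159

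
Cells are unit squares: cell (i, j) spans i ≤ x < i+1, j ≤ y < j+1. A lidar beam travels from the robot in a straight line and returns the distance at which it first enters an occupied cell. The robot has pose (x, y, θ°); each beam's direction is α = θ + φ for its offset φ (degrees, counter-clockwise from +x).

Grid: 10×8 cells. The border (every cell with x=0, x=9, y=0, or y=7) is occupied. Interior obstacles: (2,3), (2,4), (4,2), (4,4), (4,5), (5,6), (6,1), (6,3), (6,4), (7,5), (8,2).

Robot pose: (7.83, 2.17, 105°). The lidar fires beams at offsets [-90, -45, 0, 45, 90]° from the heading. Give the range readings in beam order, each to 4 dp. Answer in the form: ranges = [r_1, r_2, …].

ranges = [0.1760, 0.3400, 2.9298, 1.6600, 0.8593]

beam 1: φ=-90°, α=15°
  direction (0.9659, 0.2588); cell (7,2); t to first gridline: x 0.1760, y 3.2069 (then +1.0353 / +3.8637)
    (8,2) via x @ 0.1760  # hit
  → r_1 = 0.1760
beam 2: φ=-45°, α=60°
  direction (0.5000, 0.8660); cell (7,2); t to first gridline: x 0.3400, y 0.9584 (then +2.0000 / +1.1547)
    (8,2) via x @ 0.3400  # hit
  → r_2 = 0.3400
beam 3: φ=0°, α=105°
  direction (-0.2588, 0.9659); cell (7,2); t to first gridline: x 3.2069, y 0.8593 (then +3.8637 / +1.0353)
    (7,3) via y @ 0.8593
    (7,4) via y @ 1.8946
    (7,5) via y @ 2.9298  # hit
  → r_3 = 2.9298
beam 4: φ=45°, α=150°
  direction (-0.8660, 0.5000); cell (7,2); t to first gridline: x 0.9584, y 1.6600 (then +1.1547 / +2.0000)
    (6,2) via x @ 0.9584
    (6,3) via y @ 1.6600  # hit
  → r_4 = 1.6600
beam 5: φ=90°, α=195°
  direction (-0.9659, -0.2588); cell (7,2); t to first gridline: x 0.8593, y 0.6568 (then +1.0353 / +3.8637)
    (7,1) via y @ 0.6568
    (6,1) via x @ 0.8593  # hit
  → r_5 = 0.8593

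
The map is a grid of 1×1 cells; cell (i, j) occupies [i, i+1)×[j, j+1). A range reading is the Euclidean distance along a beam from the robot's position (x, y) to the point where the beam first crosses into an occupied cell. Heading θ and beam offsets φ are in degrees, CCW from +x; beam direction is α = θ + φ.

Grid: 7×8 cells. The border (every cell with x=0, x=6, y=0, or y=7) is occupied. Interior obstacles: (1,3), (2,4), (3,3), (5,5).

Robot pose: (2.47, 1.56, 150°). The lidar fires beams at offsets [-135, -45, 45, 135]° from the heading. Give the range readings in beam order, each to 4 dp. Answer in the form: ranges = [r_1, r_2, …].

ranges = [3.6545, 1.8159, 1.5219, 0.5798]

beam 1: φ=-135°, α=15°
  d=(0.9659,0.2588)  start (2,1)  tX=0.5487 tY=1.7000  stride 1/|dx|=1.0353 1/|dy|=3.8637
    cross x-line → (3,1), t=0.5487
    cross x-line → (4,1), t=1.5840
    cross y-line → (4,2), t=1.7000
    cross x-line → (5,2), t=2.6192
    cross x-line → (6,2), t=3.6545 (wall)
  → r_1 = 3.6545
beam 2: φ=-45°, α=105°
  d=(-0.2588,0.9659)  start (2,1)  tX=1.8159 tY=0.4555  stride 1/|dx|=3.8637 1/|dy|=1.0353
    cross y-line → (2,2), t=0.4555
    cross y-line → (2,3), t=1.4908
    cross x-line → (1,3), t=1.8159 (wall)
  → r_2 = 1.8159
beam 3: φ=45°, α=195°
  d=(-0.9659,-0.2588)  start (2,1)  tX=0.4866 tY=2.1637  stride 1/|dx|=1.0353 1/|dy|=3.8637
    cross x-line → (1,1), t=0.4866
    cross x-line → (0,1), t=1.5219 (wall)
  → r_3 = 1.5219
beam 4: φ=135°, α=285°
  d=(0.2588,-0.9659)  start (2,1)  tX=2.0478 tY=0.5798  stride 1/|dx|=3.8637 1/|dy|=1.0353
    cross y-line → (2,0), t=0.5798 (wall)
  → r_4 = 0.5798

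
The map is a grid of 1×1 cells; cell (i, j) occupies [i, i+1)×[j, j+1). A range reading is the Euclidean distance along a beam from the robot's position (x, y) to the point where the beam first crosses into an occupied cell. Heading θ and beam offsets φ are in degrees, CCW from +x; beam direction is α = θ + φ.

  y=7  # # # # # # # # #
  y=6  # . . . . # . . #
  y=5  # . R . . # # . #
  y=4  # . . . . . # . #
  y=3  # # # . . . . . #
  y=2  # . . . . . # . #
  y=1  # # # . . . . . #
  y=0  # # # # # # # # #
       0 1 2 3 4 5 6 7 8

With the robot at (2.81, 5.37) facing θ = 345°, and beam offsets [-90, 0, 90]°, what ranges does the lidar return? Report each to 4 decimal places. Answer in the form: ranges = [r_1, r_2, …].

beam 1: φ=-90°, α=255°
  direction (-0.2588, -0.9659); cell (2,5); t to first gridline: x 3.1296, y 0.3831 (then +3.8637 / +1.0353)
    (2,4) via y @ 0.3831
    (2,3) via y @ 1.4183  # hit
  → r_1 = 1.4183
beam 2: φ=0°, α=345°
  direction (0.9659, -0.2588); cell (2,5); t to first gridline: x 0.1967, y 1.4296 (then +1.0353 / +3.8637)
    (3,5) via x @ 0.1967
    (4,5) via x @ 1.2320
    (4,4) via y @ 1.4296
    (5,4) via x @ 2.2673
    (6,4) via x @ 3.3025  # hit
  → r_2 = 3.3025
beam 3: φ=90°, α=75°
  direction (0.2588, 0.9659); cell (2,5); t to first gridline: x 0.7341, y 0.6522 (then +3.8637 / +1.0353)
    (2,6) via y @ 0.6522
    (3,6) via x @ 0.7341
    (3,7) via y @ 1.6875  # hit
  → r_3 = 1.6875

ranges = [1.4183, 3.3025, 1.6875]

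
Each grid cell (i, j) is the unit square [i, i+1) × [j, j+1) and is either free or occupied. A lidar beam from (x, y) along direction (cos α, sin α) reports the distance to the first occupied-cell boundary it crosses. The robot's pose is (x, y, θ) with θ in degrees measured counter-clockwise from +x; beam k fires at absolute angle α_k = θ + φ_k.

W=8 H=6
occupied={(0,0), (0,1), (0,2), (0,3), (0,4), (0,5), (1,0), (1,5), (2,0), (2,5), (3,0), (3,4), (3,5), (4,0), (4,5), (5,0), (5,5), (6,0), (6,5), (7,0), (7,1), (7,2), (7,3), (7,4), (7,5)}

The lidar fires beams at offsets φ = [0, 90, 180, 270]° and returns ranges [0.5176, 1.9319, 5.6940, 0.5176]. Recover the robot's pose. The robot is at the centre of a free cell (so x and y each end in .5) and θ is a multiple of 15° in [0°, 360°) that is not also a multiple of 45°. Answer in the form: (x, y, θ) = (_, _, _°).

Enumerate (i+0.5, j+0.5, θ) over the 23 free cells and 16 admissible headings. For each, cast all 4 beams and compare to the given ranges.
  (6.5, 4.5, 120°): beam 1 = 0.5774 ≠ 0.5176 ✗
  (4.5, 1.5, 165°): beam 1 = 3.6235 ≠ 0.5176 ✗
  (4.5, 3.5, 195°): beam 1 = 3.6235 ≠ 0.5176 ✗
  (1.5, 2.5, 195°): beam 2 = 1.5529 ≠ 1.9319 ✗
  …
  (6.5, 1.5, 345°): r_1=0.5176, r_2=1.9319, r_3=5.6940, r_4=0.5176 — all match ✓
Unique over the lattice → pose = (6.5, 1.5, 345°).

(x, y, θ) = (6.5, 1.5, 345°)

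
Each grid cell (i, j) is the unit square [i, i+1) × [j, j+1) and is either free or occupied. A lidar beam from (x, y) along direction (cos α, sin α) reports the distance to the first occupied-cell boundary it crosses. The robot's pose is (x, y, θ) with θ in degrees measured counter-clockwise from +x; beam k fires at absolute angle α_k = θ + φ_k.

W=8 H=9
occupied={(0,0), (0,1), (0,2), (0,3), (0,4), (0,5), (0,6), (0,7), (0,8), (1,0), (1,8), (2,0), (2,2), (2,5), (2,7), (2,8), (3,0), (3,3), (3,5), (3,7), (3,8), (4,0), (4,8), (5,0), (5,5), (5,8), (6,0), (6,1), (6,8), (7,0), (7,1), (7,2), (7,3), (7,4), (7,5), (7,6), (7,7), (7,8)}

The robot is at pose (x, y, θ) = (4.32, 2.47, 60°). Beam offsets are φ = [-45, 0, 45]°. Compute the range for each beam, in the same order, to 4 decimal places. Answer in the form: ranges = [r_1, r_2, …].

beam 1: φ=-45°, α=15°
  d=(0.9659,0.2588)  start (4,2)  tX=0.7040 tY=2.0478  stride 1/|dx|=1.0353 1/|dy|=3.8637
    cross x-line → (5,2), t=0.7040
    cross x-line → (6,2), t=1.7393
    cross y-line → (6,3), t=2.0478
    cross x-line → (7,3), t=2.7745 (wall)
  → r_1 = 2.7745
beam 2: φ=0°, α=60°
  d=(0.5000,0.8660)  start (4,2)  tX=1.3600 tY=0.6120  stride 1/|dx|=2.0000 1/|dy|=1.1547
    cross y-line → (4,3), t=0.6120
    cross x-line → (5,3), t=1.3600
    cross y-line → (5,4), t=1.7667
    cross y-line → (5,5), t=2.9214 (wall)
  → r_2 = 2.9214
beam 3: φ=45°, α=105°
  d=(-0.2588,0.9659)  start (4,2)  tX=1.2364 tY=0.5487  stride 1/|dx|=3.8637 1/|dy|=1.0353
    cross y-line → (4,3), t=0.5487
    cross x-line → (3,3), t=1.2364 (wall)
  → r_3 = 1.2364

ranges = [2.7745, 2.9214, 1.2364]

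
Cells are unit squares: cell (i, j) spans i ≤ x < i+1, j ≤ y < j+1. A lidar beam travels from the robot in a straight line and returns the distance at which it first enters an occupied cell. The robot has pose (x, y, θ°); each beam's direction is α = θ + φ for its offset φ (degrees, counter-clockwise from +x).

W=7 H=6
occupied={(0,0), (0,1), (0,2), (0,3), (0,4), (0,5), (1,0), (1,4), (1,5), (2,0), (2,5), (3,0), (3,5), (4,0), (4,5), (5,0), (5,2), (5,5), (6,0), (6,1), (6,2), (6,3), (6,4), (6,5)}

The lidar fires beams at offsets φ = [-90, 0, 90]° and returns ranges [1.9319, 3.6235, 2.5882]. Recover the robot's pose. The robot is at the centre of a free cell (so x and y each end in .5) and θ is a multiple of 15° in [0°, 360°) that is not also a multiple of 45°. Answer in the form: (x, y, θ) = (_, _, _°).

(x, y, θ) = (3.5, 1.5, 75°)

Candidates: 18 free-cell centres × 16 headings = 288 poses. Raycast each; keep the one whose scan matches to 4 dp.
  (3.5, 1.5, 15°): beam 1 = 0.5176 ≠ 1.9319 ✗
  (5.5, 4.5, 165°): beam 1 = 0.5176 ≠ 1.9319 ✗
  (3.5, 4.5, 165°): beam 1 = 0.5176 ≠ 1.9319 ✗
  (3.5, 1.5, 195°): beam 1 = 3.6235 ≠ 1.9319 ✗
  …
  (3.5, 1.5, 75°): r_1=1.9319, r_2=3.6235, r_3=2.5882 — all match ✓
Only this pose fits every beam.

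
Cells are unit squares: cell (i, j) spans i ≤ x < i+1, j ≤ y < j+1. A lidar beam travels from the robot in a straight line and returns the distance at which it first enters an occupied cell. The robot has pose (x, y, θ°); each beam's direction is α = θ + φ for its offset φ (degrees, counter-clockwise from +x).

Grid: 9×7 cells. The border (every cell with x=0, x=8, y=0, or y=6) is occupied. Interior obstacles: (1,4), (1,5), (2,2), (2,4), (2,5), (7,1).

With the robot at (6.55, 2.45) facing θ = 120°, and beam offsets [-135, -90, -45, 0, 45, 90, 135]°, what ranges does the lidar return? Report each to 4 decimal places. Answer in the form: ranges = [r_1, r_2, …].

ranges = [1.5012, 1.6743, 3.6752, 4.0992, 5.7458, 2.9000, 1.5012]

beam 1: φ=-135°, α=345°
  dir = (cos 345°, sin 345°) = (0.9659, -0.2588); from cell (6,2)
  next x-line at t=0.4659, next y-line at t=1.7387; Δt_x=1.0353, Δt_y=3.8637
    x: enter (7,2) at t=0.4659
    x: enter (8,2) at t=1.5012 ← occupied
  → r_1 = 1.5012
beam 2: φ=-90°, α=30°
  dir = (cos 30°, sin 30°) = (0.8660, 0.5000); from cell (6,2)
  next x-line at t=0.5196, next y-line at t=1.1000; Δt_x=1.1547, Δt_y=2.0000
    x: enter (7,2) at t=0.5196
    y: enter (7,3) at t=1.1000
    x: enter (8,3) at t=1.6743 ← occupied
  → r_2 = 1.6743
beam 3: φ=-45°, α=75°
  dir = (cos 75°, sin 75°) = (0.2588, 0.9659); from cell (6,2)
  next x-line at t=1.7387, next y-line at t=0.5694; Δt_x=3.8637, Δt_y=1.0353
    y: enter (6,3) at t=0.5694
    y: enter (6,4) at t=1.6047
    x: enter (7,4) at t=1.7387
    y: enter (7,5) at t=2.6400
    y: enter (7,6) at t=3.6752 ← occupied
  → r_3 = 3.6752
beam 4: φ=0°, α=120°
  dir = (cos 120°, sin 120°) = (-0.5000, 0.8660); from cell (6,2)
  next x-line at t=1.1000, next y-line at t=0.6351; Δt_x=2.0000, Δt_y=1.1547
    y: enter (6,3) at t=0.6351
    x: enter (5,3) at t=1.1000
    y: enter (5,4) at t=1.7898
    y: enter (5,5) at t=2.9445
    x: enter (4,5) at t=3.1000
    y: enter (4,6) at t=4.0992 ← occupied
  → r_4 = 4.0992
beam 5: φ=45°, α=165°
  dir = (cos 165°, sin 165°) = (-0.9659, 0.2588); from cell (6,2)
  next x-line at t=0.5694, next y-line at t=2.1250; Δt_x=1.0353, Δt_y=3.8637
    x: enter (5,2) at t=0.5694
    x: enter (4,2) at t=1.6047
    y: enter (4,3) at t=2.1250
    x: enter (3,3) at t=2.6400
    x: enter (2,3) at t=3.6752
    x: enter (1,3) at t=4.7105
    x: enter (0,3) at t=5.7458 ← occupied
  → r_5 = 5.7458
beam 6: φ=90°, α=210°
  dir = (cos 210°, sin 210°) = (-0.8660, -0.5000); from cell (6,2)
  next x-line at t=0.6351, next y-line at t=0.9000; Δt_x=1.1547, Δt_y=2.0000
    x: enter (5,2) at t=0.6351
    y: enter (5,1) at t=0.9000
    x: enter (4,1) at t=1.7898
    y: enter (4,0) at t=2.9000 ← occupied
  → r_6 = 2.9000
beam 7: φ=135°, α=255°
  dir = (cos 255°, sin 255°) = (-0.2588, -0.9659); from cell (6,2)
  next x-line at t=2.1250, next y-line at t=0.4659; Δt_x=3.8637, Δt_y=1.0353
    y: enter (6,1) at t=0.4659
    y: enter (6,0) at t=1.5012 ← occupied
  → r_7 = 1.5012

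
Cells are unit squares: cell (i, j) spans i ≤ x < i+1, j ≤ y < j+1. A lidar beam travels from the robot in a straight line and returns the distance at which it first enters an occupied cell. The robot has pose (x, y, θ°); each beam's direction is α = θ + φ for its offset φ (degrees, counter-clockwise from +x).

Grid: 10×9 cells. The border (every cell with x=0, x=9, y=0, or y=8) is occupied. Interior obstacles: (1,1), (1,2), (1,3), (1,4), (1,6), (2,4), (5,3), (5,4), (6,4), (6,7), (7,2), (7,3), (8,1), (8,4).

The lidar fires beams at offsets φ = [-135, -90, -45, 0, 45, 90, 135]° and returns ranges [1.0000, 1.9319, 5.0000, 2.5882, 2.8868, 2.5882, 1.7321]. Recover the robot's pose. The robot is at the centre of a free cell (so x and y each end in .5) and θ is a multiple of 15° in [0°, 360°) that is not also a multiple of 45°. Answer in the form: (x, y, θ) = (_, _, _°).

(x, y, θ) = (4.5, 5.5, 75°)

The pose lattice has 42·16 = 672 candidates. Test each by forward raycasting.
  (2.5, 1.5, 330°): beam 1 = 0.5176 ≠ 1.0000 ✗
  (2.5, 5.5, 285°): beam 2 = 1.5529 ≠ 1.9319 ✗
  (7.5, 6.5, 30°): beam 1 = 1.9319 ≠ 1.0000 ✗
  (5.5, 1.5, 345°): beam 2 = 0.5176 ≠ 1.9319 ✗
  …
  (4.5, 5.5, 75°): r_1=1.0000, r_2=1.9319, r_3=5.0000, r_4=2.5882, r_5=2.8868, r_6=2.5882, r_7=1.7321 — all match ✓
Unique over the lattice → pose = (4.5, 5.5, 75°).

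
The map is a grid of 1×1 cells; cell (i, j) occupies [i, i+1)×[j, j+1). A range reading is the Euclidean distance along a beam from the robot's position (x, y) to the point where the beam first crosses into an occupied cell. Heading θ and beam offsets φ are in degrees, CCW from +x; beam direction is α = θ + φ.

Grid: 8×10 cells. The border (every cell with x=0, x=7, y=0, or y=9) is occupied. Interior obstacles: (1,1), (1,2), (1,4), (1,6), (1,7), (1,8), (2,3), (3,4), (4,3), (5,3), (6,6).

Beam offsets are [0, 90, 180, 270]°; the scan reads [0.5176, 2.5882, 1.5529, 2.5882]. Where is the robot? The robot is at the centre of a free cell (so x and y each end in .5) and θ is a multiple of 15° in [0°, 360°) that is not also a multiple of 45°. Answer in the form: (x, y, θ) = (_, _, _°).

Candidates: 37 free-cell centres × 16 headings = 592 poses. Raycast each; keep the one whose scan matches to 4 dp.
  (4.5, 5.5, 60°): beam 1 = 4.0415 ≠ 0.5176 ✗
  (3.5, 2.5, 60°): beam 1 = 1.0000 ≠ 0.5176 ✗
  (5.5, 1.5, 345°): beam 1 = 1.5529 ≠ 0.5176 ✗
  …
  (4.5, 2.5, 105°): r_1=0.5176, r_2=2.5882, r_3=1.5529, r_4=2.5882 — all match ✓
Only this pose fits every beam.

(x, y, θ) = (4.5, 2.5, 105°)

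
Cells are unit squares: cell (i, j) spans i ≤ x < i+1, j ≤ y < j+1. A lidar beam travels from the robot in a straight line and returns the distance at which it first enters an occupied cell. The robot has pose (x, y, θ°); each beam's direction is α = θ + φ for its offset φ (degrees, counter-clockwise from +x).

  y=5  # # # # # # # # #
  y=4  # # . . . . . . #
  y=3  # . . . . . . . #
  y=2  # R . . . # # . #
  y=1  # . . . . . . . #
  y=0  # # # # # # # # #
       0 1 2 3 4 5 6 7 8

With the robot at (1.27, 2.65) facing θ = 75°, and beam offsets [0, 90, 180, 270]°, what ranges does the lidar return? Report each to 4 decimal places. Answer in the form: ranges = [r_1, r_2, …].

beam 1: φ=0°, α=75°
  direction (0.2588, 0.9659); cell (1,2); t to first gridline: x 2.8205, y 0.3623 (then +3.8637 / +1.0353)
    (1,3) via y @ 0.3623
    (1,4) via y @ 1.3976  # hit
  → r_1 = 1.3976
beam 2: φ=90°, α=165°
  direction (-0.9659, 0.2588); cell (1,2); t to first gridline: x 0.2795, y 1.3523 (then +1.0353 / +3.8637)
    (0,2) via x @ 0.2795  # hit
  → r_2 = 0.2795
beam 3: φ=180°, α=255°
  direction (-0.2588, -0.9659); cell (1,2); t to first gridline: x 1.0432, y 0.6729 (then +3.8637 / +1.0353)
    (1,1) via y @ 0.6729
    (0,1) via x @ 1.0432  # hit
  → r_3 = 1.0432
beam 4: φ=270°, α=345°
  direction (0.9659, -0.2588); cell (1,2); t to first gridline: x 0.7558, y 2.5114 (then +1.0353 / +3.8637)
    (2,2) via x @ 0.7558
    (3,2) via x @ 1.7910
    (3,1) via y @ 2.5114
    (4,1) via x @ 2.8263
    (5,1) via x @ 3.8616
    (6,1) via x @ 4.8969
    (7,1) via x @ 5.9321
    (7,0) via y @ 6.3751  # hit
  → r_4 = 6.3751

ranges = [1.3976, 0.2795, 1.0432, 6.3751]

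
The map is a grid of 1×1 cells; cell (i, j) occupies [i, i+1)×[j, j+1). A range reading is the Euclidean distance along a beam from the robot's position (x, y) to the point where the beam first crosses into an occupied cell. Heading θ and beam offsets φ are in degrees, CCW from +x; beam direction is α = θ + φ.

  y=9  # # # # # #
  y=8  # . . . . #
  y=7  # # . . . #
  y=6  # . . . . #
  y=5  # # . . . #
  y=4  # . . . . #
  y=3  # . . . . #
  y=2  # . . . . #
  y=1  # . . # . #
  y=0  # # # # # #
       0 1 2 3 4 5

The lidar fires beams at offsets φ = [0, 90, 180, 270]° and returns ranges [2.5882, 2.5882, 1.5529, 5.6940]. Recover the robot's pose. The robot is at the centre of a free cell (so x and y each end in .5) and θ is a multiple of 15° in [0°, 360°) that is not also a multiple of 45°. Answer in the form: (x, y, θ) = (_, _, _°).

The pose lattice has 29·16 = 464 candidates. Test each by forward raycasting.
  (4.5, 2.5, 210°): beam 1 = 1.0000 ≠ 2.5882 ✗
  (3.5, 2.5, 300°): beam 1 = 0.5774 ≠ 2.5882 ✗
  (2.5, 8.5, 120°): beam 1 = 0.5774 ≠ 2.5882 ✗
  (1.5, 2.5, 345°): beam 1 = 1.9319 ≠ 2.5882 ✗
  …
  (2.5, 6.5, 345°): r_1=2.5882, r_2=2.5882, r_3=1.5529, r_4=5.6940 — all match ✓
Only this pose fits every beam.

(x, y, θ) = (2.5, 6.5, 345°)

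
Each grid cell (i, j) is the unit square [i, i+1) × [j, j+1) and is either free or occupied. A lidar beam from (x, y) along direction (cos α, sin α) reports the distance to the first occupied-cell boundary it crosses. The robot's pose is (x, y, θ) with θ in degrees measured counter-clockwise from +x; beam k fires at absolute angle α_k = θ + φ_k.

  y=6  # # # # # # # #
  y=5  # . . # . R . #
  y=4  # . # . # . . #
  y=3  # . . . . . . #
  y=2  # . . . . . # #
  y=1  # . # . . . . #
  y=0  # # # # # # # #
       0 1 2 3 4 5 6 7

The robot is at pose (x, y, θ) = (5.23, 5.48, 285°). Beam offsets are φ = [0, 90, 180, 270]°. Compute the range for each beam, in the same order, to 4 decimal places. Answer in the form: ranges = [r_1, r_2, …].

ranges = [2.9751, 1.8324, 0.5383, 1.2734]

beam 1: φ=0°, α=285°
  cosα=0.2588 sinα=-0.9659 | (5,5) | tMaxX 2.9751 tMaxY 0.4969 | tΔX 3.8637 tΔY 1.0353
    t=0.4969 [y] (5,4)
    t=1.5322 [y] (5,3)
    t=2.5675 [y] (5,2)
    t=2.9751 [x] (6,2) — stop
  → r_1 = 2.9751
beam 2: φ=90°, α=15°
  cosα=0.9659 sinα=0.2588 | (5,5) | tMaxX 0.7972 tMaxY 2.0091 | tΔX 1.0353 tΔY 3.8637
    t=0.7972 [x] (6,5)
    t=1.8324 [x] (7,5) — stop
  → r_2 = 1.8324
beam 3: φ=180°, α=105°
  cosα=-0.2588 sinα=0.9659 | (5,5) | tMaxX 0.8887 tMaxY 0.5383 | tΔX 3.8637 tΔY 1.0353
    t=0.5383 [y] (5,6) — stop
  → r_3 = 0.5383
beam 4: φ=270°, α=195°
  cosα=-0.9659 sinα=-0.2588 | (5,5) | tMaxX 0.2381 tMaxY 1.8546 | tΔX 1.0353 tΔY 3.8637
    t=0.2381 [x] (4,5)
    t=1.2734 [x] (3,5) — stop
  → r_4 = 1.2734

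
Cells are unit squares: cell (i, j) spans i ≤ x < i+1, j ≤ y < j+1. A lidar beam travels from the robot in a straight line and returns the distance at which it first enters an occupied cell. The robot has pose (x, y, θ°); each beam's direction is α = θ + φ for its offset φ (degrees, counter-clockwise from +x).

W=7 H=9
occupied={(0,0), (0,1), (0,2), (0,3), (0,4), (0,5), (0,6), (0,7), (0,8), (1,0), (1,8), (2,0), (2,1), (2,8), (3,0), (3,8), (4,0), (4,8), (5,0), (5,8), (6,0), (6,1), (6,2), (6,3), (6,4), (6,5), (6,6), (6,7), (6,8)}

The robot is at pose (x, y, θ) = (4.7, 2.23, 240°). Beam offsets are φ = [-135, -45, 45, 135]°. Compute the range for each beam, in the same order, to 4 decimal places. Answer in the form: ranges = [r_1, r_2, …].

ranges = [5.9735, 1.7600, 1.2734, 1.3459]

beam 1: φ=-135°, α=105°
  dir = (cos 105°, sin 105°) = (-0.2588, 0.9659); from cell (4,2)
  next x-line at t=2.7046, next y-line at t=0.7972; Δt_x=3.8637, Δt_y=1.0353
    y: enter (4,3) at t=0.7972
    y: enter (4,4) at t=1.8324
    x: enter (3,4) at t=2.7046
    y: enter (3,5) at t=2.8677
    y: enter (3,6) at t=3.9030
    y: enter (3,7) at t=4.9383
    y: enter (3,8) at t=5.9735 ← occupied
  → r_1 = 5.9735
beam 2: φ=-45°, α=195°
  dir = (cos 195°, sin 195°) = (-0.9659, -0.2588); from cell (4,2)
  next x-line at t=0.7247, next y-line at t=0.8887; Δt_x=1.0353, Δt_y=3.8637
    x: enter (3,2) at t=0.7247
    y: enter (3,1) at t=0.8887
    x: enter (2,1) at t=1.7600 ← occupied
  → r_2 = 1.7600
beam 3: φ=45°, α=285°
  dir = (cos 285°, sin 285°) = (0.2588, -0.9659); from cell (4,2)
  next x-line at t=1.1591, next y-line at t=0.2381; Δt_x=3.8637, Δt_y=1.0353
    y: enter (4,1) at t=0.2381
    x: enter (5,1) at t=1.1591
    y: enter (5,0) at t=1.2734 ← occupied
  → r_3 = 1.2734
beam 4: φ=135°, α=15°
  dir = (cos 15°, sin 15°) = (0.9659, 0.2588); from cell (4,2)
  next x-line at t=0.3106, next y-line at t=2.9751; Δt_x=1.0353, Δt_y=3.8637
    x: enter (5,2) at t=0.3106
    x: enter (6,2) at t=1.3459 ← occupied
  → r_4 = 1.3459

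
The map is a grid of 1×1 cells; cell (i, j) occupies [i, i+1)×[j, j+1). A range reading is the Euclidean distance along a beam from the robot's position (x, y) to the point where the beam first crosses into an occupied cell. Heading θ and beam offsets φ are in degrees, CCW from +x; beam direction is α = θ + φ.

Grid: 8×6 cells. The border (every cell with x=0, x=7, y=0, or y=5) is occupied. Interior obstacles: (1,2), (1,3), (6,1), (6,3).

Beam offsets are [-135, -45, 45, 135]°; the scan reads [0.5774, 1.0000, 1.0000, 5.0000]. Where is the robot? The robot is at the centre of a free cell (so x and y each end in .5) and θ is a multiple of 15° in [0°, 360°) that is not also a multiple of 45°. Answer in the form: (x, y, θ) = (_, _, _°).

(x, y, θ) = (2.5, 4.5, 195°)

The pose lattice has 20·16 = 320 candidates. Test each by forward raycasting.
  (3.5, 4.5, 210°): beam 1 = 0.5176 ≠ 0.5774 ✗
  (3.5, 2.5, 105°): beam 1 = 2.8868 ≠ 0.5774 ✗
  (4.5, 1.5, 165°): beam 1 = 2.8868 ≠ 0.5774 ✗
  (4.5, 1.5, 195°): beam 1 = 4.0415 ≠ 0.5774 ✗
  …
  (2.5, 4.5, 195°): r_1=0.5774, r_2=1.0000, r_3=1.0000, r_4=5.0000 — all match ✓
No second candidate reproduces the full scan.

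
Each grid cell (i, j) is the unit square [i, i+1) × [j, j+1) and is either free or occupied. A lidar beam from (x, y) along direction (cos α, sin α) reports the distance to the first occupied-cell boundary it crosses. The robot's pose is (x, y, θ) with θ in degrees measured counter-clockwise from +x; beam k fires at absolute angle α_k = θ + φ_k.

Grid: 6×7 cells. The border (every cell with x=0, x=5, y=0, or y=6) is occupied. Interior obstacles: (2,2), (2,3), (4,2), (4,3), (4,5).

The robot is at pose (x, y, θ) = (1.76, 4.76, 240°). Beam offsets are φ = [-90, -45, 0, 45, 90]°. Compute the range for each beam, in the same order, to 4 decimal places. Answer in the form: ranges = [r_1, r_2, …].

ranges = [0.8776, 0.7868, 1.5200, 0.9273, 2.5865]

beam 1: φ=-90°, α=150°
  d=(-0.8660,0.5000)  start (1,4)  tX=0.8776 tY=0.4800  stride 1/|dx|=1.1547 1/|dy|=2.0000
    cross y-line → (1,5), t=0.4800
    cross x-line → (0,5), t=0.8776 (wall)
  → r_1 = 0.8776
beam 2: φ=-45°, α=195°
  d=(-0.9659,-0.2588)  start (1,4)  tX=0.7868 tY=2.9364  stride 1/|dx|=1.0353 1/|dy|=3.8637
    cross x-line → (0,4), t=0.7868 (wall)
  → r_2 = 0.7868
beam 3: φ=0°, α=240°
  d=(-0.5000,-0.8660)  start (1,4)  tX=1.5200 tY=0.8776  stride 1/|dx|=2.0000 1/|dy|=1.1547
    cross y-line → (1,3), t=0.8776
    cross x-line → (0,3), t=1.5200 (wall)
  → r_3 = 1.5200
beam 4: φ=45°, α=285°
  d=(0.2588,-0.9659)  start (1,4)  tX=0.9273 tY=0.7868  stride 1/|dx|=3.8637 1/|dy|=1.0353
    cross y-line → (1,3), t=0.7868
    cross x-line → (2,3), t=0.9273 (wall)
  → r_4 = 0.9273
beam 5: φ=90°, α=330°
  d=(0.8660,-0.5000)  start (1,4)  tX=0.2771 tY=1.5200  stride 1/|dx|=1.1547 1/|dy|=2.0000
    cross x-line → (2,4), t=0.2771
    cross x-line → (3,4), t=1.4318
    cross y-line → (3,3), t=1.5200
    cross x-line → (4,3), t=2.5865 (wall)
  → r_5 = 2.5865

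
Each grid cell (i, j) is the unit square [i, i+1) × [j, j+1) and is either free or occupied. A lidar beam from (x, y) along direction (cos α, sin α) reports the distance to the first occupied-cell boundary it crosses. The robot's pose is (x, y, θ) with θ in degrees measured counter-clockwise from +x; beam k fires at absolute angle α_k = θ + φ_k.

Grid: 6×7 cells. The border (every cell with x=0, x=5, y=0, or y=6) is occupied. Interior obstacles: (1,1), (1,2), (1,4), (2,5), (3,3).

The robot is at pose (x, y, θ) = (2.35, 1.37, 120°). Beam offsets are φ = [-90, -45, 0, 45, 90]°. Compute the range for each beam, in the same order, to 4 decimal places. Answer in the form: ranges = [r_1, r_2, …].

ranges = [3.0600, 2.5114, 0.7000, 0.3623, 0.4041]

beam 1: φ=-90°, α=30°
  cosα=0.8660 sinα=0.5000 | (2,1) | tMaxX 0.7506 tMaxY 1.2600 | tΔX 1.1547 tΔY 2.0000
    t=0.7506 [x] (3,1)
    t=1.2600 [y] (3,2)
    t=1.9053 [x] (4,2)
    t=3.0600 [x] (5,2) — stop
  → r_1 = 3.0600
beam 2: φ=-45°, α=75°
  cosα=0.2588 sinα=0.9659 | (2,1) | tMaxX 2.5114 tMaxY 0.6522 | tΔX 3.8637 tΔY 1.0353
    t=0.6522 [y] (2,2)
    t=1.6875 [y] (2,3)
    t=2.5114 [x] (3,3) — stop
  → r_2 = 2.5114
beam 3: φ=0°, α=120°
  cosα=-0.5000 sinα=0.8660 | (2,1) | tMaxX 0.7000 tMaxY 0.7275 | tΔX 2.0000 tΔY 1.1547
    t=0.7000 [x] (1,1) — stop
  → r_3 = 0.7000
beam 4: φ=45°, α=165°
  cosα=-0.9659 sinα=0.2588 | (2,1) | tMaxX 0.3623 tMaxY 2.4341 | tΔX 1.0353 tΔY 3.8637
    t=0.3623 [x] (1,1) — stop
  → r_4 = 0.3623
beam 5: φ=90°, α=210°
  cosα=-0.8660 sinα=-0.5000 | (2,1) | tMaxX 0.4041 tMaxY 0.7400 | tΔX 1.1547 tΔY 2.0000
    t=0.4041 [x] (1,1) — stop
  → r_5 = 0.4041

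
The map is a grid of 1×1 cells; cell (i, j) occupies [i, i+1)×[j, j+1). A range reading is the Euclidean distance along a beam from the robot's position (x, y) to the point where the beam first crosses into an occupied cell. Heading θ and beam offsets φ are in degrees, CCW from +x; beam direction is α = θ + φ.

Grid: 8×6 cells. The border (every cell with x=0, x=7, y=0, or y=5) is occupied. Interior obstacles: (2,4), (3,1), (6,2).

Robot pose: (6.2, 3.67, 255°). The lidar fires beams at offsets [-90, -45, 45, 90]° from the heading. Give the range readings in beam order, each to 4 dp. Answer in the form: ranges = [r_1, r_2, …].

ranges = [3.3129, 3.3400, 0.7736, 0.8282]

beam 1: φ=-90°, α=165°
  d=(-0.9659,0.2588)  start (6,3)  tX=0.2071 tY=1.2750  stride 1/|dx|=1.0353 1/|dy|=3.8637
    cross x-line → (5,3), t=0.2071
    cross x-line → (4,3), t=1.2423
    cross y-line → (4,4), t=1.2750
    cross x-line → (3,4), t=2.2776
    cross x-line → (2,4), t=3.3129 (wall)
  → r_1 = 3.3129
beam 2: φ=-45°, α=210°
  d=(-0.8660,-0.5000)  start (6,3)  tX=0.2309 tY=1.3400  stride 1/|dx|=1.1547 1/|dy|=2.0000
    cross x-line → (5,3), t=0.2309
    cross y-line → (5,2), t=1.3400
    cross x-line → (4,2), t=1.3856
    cross x-line → (3,2), t=2.5403
    cross y-line → (3,1), t=3.3400 (wall)
  → r_2 = 3.3400
beam 3: φ=45°, α=300°
  d=(0.5000,-0.8660)  start (6,3)  tX=1.6000 tY=0.7736  stride 1/|dx|=2.0000 1/|dy|=1.1547
    cross y-line → (6,2), t=0.7736 (wall)
  → r_3 = 0.7736
beam 4: φ=90°, α=345°
  d=(0.9659,-0.2588)  start (6,3)  tX=0.8282 tY=2.5887  stride 1/|dx|=1.0353 1/|dy|=3.8637
    cross x-line → (7,3), t=0.8282 (wall)
  → r_4 = 0.8282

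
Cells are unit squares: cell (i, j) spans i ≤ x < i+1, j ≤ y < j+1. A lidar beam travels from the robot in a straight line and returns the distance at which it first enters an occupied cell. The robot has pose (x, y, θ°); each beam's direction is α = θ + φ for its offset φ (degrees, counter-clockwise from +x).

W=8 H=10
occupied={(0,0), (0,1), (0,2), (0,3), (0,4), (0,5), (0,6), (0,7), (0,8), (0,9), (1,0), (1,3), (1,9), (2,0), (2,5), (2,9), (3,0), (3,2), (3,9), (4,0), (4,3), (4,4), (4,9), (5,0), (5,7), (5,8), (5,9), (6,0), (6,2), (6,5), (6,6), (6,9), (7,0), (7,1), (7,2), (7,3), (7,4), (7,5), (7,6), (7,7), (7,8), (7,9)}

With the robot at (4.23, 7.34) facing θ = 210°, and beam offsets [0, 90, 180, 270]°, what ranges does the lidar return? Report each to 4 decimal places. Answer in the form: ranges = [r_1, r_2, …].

beam 1: φ=0°, α=210°
  direction (-0.8660, -0.5000); cell (4,7); t to first gridline: x 0.2656, y 0.6800 (then +1.1547 / +2.0000)
    (3,7) via x @ 0.2656
    (3,6) via y @ 0.6800
    (2,6) via x @ 1.4203
    (1,6) via x @ 2.5750
    (1,5) via y @ 2.6800
    (0,5) via x @ 3.7297  # hit
  → r_1 = 3.7297
beam 2: φ=90°, α=300°
  direction (0.5000, -0.8660); cell (4,7); t to first gridline: x 1.5400, y 0.3926 (then +2.0000 / +1.1547)
    (4,6) via y @ 0.3926
    (5,6) via x @ 1.5400
    (5,5) via y @ 1.5473
    (5,4) via y @ 2.7020
    (6,4) via x @ 3.5400
    (6,3) via y @ 3.8567
    (6,2) via y @ 5.0114  # hit
  → r_2 = 5.0114
beam 3: φ=180°, α=30°
  direction (0.8660, 0.5000); cell (4,7); t to first gridline: x 0.8891, y 1.3200 (then +1.1547 / +2.0000)
    (5,7) via x @ 0.8891  # hit
  → r_3 = 0.8891
beam 4: φ=270°, α=120°
  direction (-0.5000, 0.8660); cell (4,7); t to first gridline: x 0.4600, y 0.7621 (then +2.0000 / +1.1547)
    (3,7) via x @ 0.4600
    (3,8) via y @ 0.7621
    (3,9) via y @ 1.9168  # hit
  → r_4 = 1.9168

ranges = [3.7297, 5.0114, 0.8891, 1.9168]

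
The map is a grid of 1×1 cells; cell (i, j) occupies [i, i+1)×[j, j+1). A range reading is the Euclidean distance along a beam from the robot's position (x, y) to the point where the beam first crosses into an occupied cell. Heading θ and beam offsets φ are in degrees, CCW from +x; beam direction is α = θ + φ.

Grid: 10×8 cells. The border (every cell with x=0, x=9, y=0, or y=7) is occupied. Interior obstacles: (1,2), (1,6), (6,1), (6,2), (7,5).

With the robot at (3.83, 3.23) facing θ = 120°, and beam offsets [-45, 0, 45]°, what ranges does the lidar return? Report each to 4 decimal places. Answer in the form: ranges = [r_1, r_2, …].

beam 1: φ=-45°, α=75°
  d=(0.2588,0.9659)  start (3,3)  tX=0.6568 tY=0.7972  stride 1/|dx|=3.8637 1/|dy|=1.0353
    cross x-line → (4,3), t=0.6568
    cross y-line → (4,4), t=0.7972
    cross y-line → (4,5), t=1.8324
    cross y-line → (4,6), t=2.8677
    cross y-line → (4,7), t=3.9030 (wall)
  → r_1 = 3.9030
beam 2: φ=0°, α=120°
  d=(-0.5000,0.8660)  start (3,3)  tX=1.6600 tY=0.8891  stride 1/|dx|=2.0000 1/|dy|=1.1547
    cross y-line → (3,4), t=0.8891
    cross x-line → (2,4), t=1.6600
    cross y-line → (2,5), t=2.0438
    cross y-line → (2,6), t=3.1985
    cross x-line → (1,6), t=3.6600 (wall)
  → r_2 = 3.6600
beam 3: φ=45°, α=165°
  d=(-0.9659,0.2588)  start (3,3)  tX=0.8593 tY=2.9751  stride 1/|dx|=1.0353 1/|dy|=3.8637
    cross x-line → (2,3), t=0.8593
    cross x-line → (1,3), t=1.8946
    cross x-line → (0,3), t=2.9298 (wall)
  → r_3 = 2.9298

ranges = [3.9030, 3.6600, 2.9298]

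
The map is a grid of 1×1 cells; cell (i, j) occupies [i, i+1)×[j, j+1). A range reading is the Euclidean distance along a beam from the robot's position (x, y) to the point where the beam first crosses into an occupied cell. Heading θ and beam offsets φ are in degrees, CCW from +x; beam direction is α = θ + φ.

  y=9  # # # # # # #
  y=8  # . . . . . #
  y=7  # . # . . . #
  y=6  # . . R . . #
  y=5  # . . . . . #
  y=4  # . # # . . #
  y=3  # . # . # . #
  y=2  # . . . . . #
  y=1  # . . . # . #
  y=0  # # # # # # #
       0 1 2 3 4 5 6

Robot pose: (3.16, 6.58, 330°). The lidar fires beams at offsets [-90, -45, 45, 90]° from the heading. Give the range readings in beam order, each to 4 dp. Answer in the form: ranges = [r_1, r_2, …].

ranges = [1.8244, 1.6357, 2.9402, 2.7944]

beam 1: φ=-90°, α=240°
  d=(-0.5000,-0.8660)  start (3,6)  tX=0.3200 tY=0.6697  stride 1/|dx|=2.0000 1/|dy|=1.1547
    cross x-line → (2,6), t=0.3200
    cross y-line → (2,5), t=0.6697
    cross y-line → (2,4), t=1.8244 (wall)
  → r_1 = 1.8244
beam 2: φ=-45°, α=285°
  d=(0.2588,-0.9659)  start (3,6)  tX=3.2455 tY=0.6005  stride 1/|dx|=3.8637 1/|dy|=1.0353
    cross y-line → (3,5), t=0.6005
    cross y-line → (3,4), t=1.6357 (wall)
  → r_2 = 1.6357
beam 3: φ=45°, α=15°
  d=(0.9659,0.2588)  start (3,6)  tX=0.8696 tY=1.6228  stride 1/|dx|=1.0353 1/|dy|=3.8637
    cross x-line → (4,6), t=0.8696
    cross y-line → (4,7), t=1.6228
    cross x-line → (5,7), t=1.9049
    cross x-line → (6,7), t=2.9402 (wall)
  → r_3 = 2.9402
beam 4: φ=90°, α=60°
  d=(0.5000,0.8660)  start (3,6)  tX=1.6800 tY=0.4850  stride 1/|dx|=2.0000 1/|dy|=1.1547
    cross y-line → (3,7), t=0.4850
    cross y-line → (3,8), t=1.6397
    cross x-line → (4,8), t=1.6800
    cross y-line → (4,9), t=2.7944 (wall)
  → r_4 = 2.7944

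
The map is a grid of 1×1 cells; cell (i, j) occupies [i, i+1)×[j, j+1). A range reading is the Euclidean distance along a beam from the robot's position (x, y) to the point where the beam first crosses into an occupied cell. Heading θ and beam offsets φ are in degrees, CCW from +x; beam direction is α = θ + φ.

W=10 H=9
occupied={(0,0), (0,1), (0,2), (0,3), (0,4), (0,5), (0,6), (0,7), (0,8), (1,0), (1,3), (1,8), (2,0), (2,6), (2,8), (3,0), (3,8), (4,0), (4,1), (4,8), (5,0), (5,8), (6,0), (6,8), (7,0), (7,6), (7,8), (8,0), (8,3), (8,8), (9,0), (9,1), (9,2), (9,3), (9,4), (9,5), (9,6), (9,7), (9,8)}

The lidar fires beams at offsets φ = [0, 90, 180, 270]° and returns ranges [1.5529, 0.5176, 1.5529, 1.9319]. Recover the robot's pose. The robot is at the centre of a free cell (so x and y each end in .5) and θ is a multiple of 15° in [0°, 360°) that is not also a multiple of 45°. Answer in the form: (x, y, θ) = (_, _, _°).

(x, y, θ) = (2.5, 1.5, 195°)

The pose lattice has 51·16 = 816 candidates. Test each by forward raycasting.
  (4.5, 3.5, 195°): beam 1 = 3.6235 ≠ 1.5529 ✗
  (6.5, 6.5, 15°): beam 1 = 0.5176 ≠ 1.5529 ✗
  (1.5, 2.5, 105°): beam 1 = 0.5176 ≠ 1.5529 ✗
  …
  (2.5, 1.5, 195°): r_1=1.5529, r_2=0.5176, r_3=1.5529, r_4=1.9319 — all match ✓
Unique over the lattice → pose = (2.5, 1.5, 195°).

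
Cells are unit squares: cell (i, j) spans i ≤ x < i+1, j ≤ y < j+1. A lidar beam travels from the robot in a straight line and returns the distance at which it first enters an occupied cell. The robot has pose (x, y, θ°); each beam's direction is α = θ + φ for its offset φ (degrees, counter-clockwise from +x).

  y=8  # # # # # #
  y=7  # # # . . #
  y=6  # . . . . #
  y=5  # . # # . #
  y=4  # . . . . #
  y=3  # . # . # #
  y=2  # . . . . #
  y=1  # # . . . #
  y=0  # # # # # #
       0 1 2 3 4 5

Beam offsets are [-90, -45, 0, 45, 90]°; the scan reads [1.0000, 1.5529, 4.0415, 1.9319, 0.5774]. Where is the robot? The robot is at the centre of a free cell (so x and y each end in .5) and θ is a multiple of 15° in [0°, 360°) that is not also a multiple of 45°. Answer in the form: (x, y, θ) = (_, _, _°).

The pose lattice has 21·16 = 336 candidates. Test each by forward raycasting.
  (2.5, 2.5, 75°): beam 1 = 2.5882 ≠ 1.0000 ✗
  (4.5, 5.5, 255°): beam 1 = 0.5176 ≠ 1.0000 ✗
  (4.5, 2.5, 330°): beam 1 = 1.7321 ≠ 1.0000 ✗
  (3.5, 3.5, 285°): beam 1 = 0.5176 ≠ 1.0000 ✗
  (4.5, 2.5, 240°): beam 1 = 1.7321 ≠ 1.0000 ✗
  …
  (4.5, 1.5, 150°): r_1=1.0000, r_2=1.5529, r_3=4.0415, r_4=1.9319, r_5=0.5774 — all match ✓
Only this pose fits every beam.

(x, y, θ) = (4.5, 1.5, 150°)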